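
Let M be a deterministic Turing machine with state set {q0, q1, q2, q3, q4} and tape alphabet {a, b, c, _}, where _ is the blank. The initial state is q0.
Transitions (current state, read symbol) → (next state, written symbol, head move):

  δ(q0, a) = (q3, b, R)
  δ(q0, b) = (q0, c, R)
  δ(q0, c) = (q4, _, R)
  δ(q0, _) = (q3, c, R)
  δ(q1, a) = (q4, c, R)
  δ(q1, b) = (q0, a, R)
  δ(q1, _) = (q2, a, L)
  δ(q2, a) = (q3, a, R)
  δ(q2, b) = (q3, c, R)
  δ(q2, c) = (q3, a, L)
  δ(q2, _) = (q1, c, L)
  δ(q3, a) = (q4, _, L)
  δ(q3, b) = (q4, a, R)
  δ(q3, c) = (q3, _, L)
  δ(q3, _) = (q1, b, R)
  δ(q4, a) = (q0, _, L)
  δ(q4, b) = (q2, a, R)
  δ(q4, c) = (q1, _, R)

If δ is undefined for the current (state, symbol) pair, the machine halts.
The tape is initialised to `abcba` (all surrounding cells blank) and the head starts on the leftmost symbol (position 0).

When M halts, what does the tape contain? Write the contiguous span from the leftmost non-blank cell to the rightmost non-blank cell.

ba_aacca

state=q0 head=0 tape=[a]bcba___   (q0,a)→(q3,b,R)
state=q3 head=1 tape=b[b]cba___   (q3,b)→(q4,a,R)
state=q4 head=2 tape=ba[c]ba___   (q4,c)→(q1,_,R)
state=q1 head=3 tape=ba_[b]a___   (q1,b)→(q0,a,R)
state=q0 head=4 tape=ba_a[a]___   (q0,a)→(q3,b,R)
state=q3 head=5 tape=ba_ab[_]__   (q3,_)→(q1,b,R)
state=q1 head=6 tape=ba_abb[_]_   (q1,_)→(q2,a,L)
state=q2 head=5 tape=ba_ab[b]a_   (q2,b)→(q3,c,R)
state=q3 head=6 tape=ba_abc[a]_   (q3,a)→(q4,_,L)
state=q4 head=5 tape=ba_ab[c]__   (q4,c)→(q1,_,R)
state=q1 head=6 tape=ba_ab_[_]_   (q1,_)→(q2,a,L)
state=q2 head=5 tape=ba_ab[_]a_   (q2,_)→(q1,c,L)
state=q1 head=4 tape=ba_a[b]ca_   (q1,b)→(q0,a,R)
state=q0 head=5 tape=ba_aa[c]a_   (q0,c)→(q4,_,R)
state=q4 head=6 tape=ba_aa_[a]_   (q4,a)→(q0,_,L)
state=q0 head=5 tape=ba_aa[_]__   (q0,_)→(q3,c,R)
state=q3 head=6 tape=ba_aac[_]_   (q3,_)→(q1,b,R)
state=q1 head=7 tape=ba_aacb[_]   (q1,_)→(q2,a,L)
state=q2 head=6 tape=ba_aac[b]a   (q2,b)→(q3,c,R)
state=q3 head=7 tape=ba_aacc[a]   (q3,a)→(q4,_,L)
state=q4 head=6 tape=ba_aac[c]_   (q4,c)→(q1,_,R)
state=q1 head=7 tape=ba_aac_[_]   (q1,_)→(q2,a,L)
state=q2 head=6 tape=ba_aac[_]a   (q2,_)→(q1,c,L)
state=q1 head=5 tape=ba_aa[c]ca
The non-blank tape span at halt is ba_aacca.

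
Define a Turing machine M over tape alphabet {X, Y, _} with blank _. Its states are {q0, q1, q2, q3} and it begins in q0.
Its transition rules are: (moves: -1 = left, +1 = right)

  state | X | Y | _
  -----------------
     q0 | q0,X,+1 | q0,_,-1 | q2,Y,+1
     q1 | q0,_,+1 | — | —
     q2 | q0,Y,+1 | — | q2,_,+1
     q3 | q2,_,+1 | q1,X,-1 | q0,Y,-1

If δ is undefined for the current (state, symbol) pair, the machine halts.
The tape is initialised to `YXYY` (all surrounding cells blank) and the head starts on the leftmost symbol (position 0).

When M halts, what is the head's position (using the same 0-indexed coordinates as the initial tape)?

state=q0 head=0 tape=_[Y]XYY   (q0,Y)→(q0,_,-1)
state=q0 head=-1 tape=[_]_XYY   (q0,_)→(q2,Y,+1)
state=q2 head=0 tape=Y[_]XYY   (q2,_)→(q2,_,+1)
state=q2 head=1 tape=Y_[X]YY   (q2,X)→(q0,Y,+1)
state=q0 head=2 tape=Y_Y[Y]Y   (q0,Y)→(q0,_,-1)
state=q0 head=1 tape=Y_[Y]_Y   (q0,Y)→(q0,_,-1)
state=q0 head=0 tape=Y[_]__Y   (q0,_)→(q2,Y,+1)
state=q2 head=1 tape=YY[_]_Y   (q2,_)→(q2,_,+1)
state=q2 head=2 tape=YY_[_]Y   (q2,_)→(q2,_,+1)
state=q2 head=3 tape=YY__[Y]
At halt the head is at cell 3.

3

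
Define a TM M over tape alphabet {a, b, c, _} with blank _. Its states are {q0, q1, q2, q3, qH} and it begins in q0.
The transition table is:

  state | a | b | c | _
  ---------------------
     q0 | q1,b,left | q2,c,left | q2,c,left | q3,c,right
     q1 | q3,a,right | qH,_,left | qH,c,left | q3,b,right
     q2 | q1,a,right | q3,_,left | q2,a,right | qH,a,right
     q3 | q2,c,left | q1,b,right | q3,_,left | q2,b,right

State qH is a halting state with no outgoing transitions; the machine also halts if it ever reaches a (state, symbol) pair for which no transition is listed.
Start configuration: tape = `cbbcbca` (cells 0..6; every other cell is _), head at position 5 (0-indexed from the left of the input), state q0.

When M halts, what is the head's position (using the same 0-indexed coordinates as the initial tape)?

10

state=q0 head=5 tape=cbbcb[c]a____   (q0,c)→(q2,c,left)
state=q2 head=4 tape=cbbc[b]ca____   (q2,b)→(q3,_,left)
state=q3 head=3 tape=cbb[c]_ca____   (q3,c)→(q3,_,left)
state=q3 head=2 tape=cb[b]__ca____   (q3,b)→(q1,b,right)
state=q1 head=3 tape=cbb[_]_ca____   (q1,_)→(q3,b,right)
state=q3 head=4 tape=cbbb[_]ca____   (q3,_)→(q2,b,right)
state=q2 head=5 tape=cbbbb[c]a____   (q2,c)→(q2,a,right)
state=q2 head=6 tape=cbbbba[a]____   (q2,a)→(q1,a,right)
state=q1 head=7 tape=cbbbbaa[_]___   (q1,_)→(q3,b,right)
state=q3 head=8 tape=cbbbbaab[_]__   (q3,_)→(q2,b,right)
state=q2 head=9 tape=cbbbbaabb[_]_   (q2,_)→(qH,a,right)
state=qH head=10 tape=cbbbbaabba[_]
At halt the head is at cell 10.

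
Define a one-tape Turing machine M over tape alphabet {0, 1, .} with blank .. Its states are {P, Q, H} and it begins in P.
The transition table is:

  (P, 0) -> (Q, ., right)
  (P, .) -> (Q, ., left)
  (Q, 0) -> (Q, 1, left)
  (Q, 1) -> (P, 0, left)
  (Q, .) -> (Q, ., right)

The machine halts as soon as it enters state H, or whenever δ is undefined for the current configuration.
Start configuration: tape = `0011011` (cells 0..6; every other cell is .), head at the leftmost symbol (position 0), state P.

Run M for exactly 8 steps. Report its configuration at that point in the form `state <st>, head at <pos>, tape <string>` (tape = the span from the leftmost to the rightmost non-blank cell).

state Q, head at 0, tape 111011

P | .[0]011011   read 0 → write ., move right, go to Q
Q | ..[0]11011   read 0 → write 1, move left, go to Q
Q | .[.]111011   read . → write ., move right, go to Q
Q | ..[1]11011   read 1 → write 0, move left, go to P
P | .[.]011011   read . → write ., move left, go to Q
Q | [.].011011   read . → write ., move right, go to Q
Q | .[.]011011   read . → write ., move right, go to Q
Q | ..[0]11011   read 0 → write 1, move left, go to Q
Q | .[.]111011
After 8 steps: state Q, head at 0, tape 111011.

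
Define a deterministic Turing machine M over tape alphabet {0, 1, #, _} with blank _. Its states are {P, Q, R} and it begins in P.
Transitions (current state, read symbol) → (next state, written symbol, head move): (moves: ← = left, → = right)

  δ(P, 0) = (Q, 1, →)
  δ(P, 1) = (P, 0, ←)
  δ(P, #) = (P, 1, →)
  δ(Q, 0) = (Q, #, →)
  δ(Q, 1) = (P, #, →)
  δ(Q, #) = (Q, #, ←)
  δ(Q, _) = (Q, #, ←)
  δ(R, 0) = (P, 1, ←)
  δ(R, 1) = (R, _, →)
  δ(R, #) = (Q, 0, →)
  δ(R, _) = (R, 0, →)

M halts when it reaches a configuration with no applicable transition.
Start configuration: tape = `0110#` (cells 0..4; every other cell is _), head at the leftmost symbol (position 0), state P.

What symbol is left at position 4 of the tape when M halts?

1

state=P head=0 tape=[0]110#_   (P,0)→(Q,1,→)
state=Q head=1 tape=1[1]10#_   (Q,1)→(P,#,→)
state=P head=2 tape=1#[1]0#_   (P,1)→(P,0,←)
state=P head=1 tape=1[#]00#_   (P,#)→(P,1,→)
state=P head=2 tape=11[0]0#_   (P,0)→(Q,1,→)
state=Q head=3 tape=111[0]#_   (Q,0)→(Q,#,→)
state=Q head=4 tape=111#[#]_   (Q,#)→(Q,#,←)
state=Q head=3 tape=111[#]#_   (Q,#)→(Q,#,←)
state=Q head=2 tape=11[1]##_   (Q,1)→(P,#,→)
state=P head=3 tape=11#[#]#_   (P,#)→(P,1,→)
state=P head=4 tape=11#1[#]_   (P,#)→(P,1,→)
state=P head=5 tape=11#11[_]
Cell 4 holds 1 when M halts.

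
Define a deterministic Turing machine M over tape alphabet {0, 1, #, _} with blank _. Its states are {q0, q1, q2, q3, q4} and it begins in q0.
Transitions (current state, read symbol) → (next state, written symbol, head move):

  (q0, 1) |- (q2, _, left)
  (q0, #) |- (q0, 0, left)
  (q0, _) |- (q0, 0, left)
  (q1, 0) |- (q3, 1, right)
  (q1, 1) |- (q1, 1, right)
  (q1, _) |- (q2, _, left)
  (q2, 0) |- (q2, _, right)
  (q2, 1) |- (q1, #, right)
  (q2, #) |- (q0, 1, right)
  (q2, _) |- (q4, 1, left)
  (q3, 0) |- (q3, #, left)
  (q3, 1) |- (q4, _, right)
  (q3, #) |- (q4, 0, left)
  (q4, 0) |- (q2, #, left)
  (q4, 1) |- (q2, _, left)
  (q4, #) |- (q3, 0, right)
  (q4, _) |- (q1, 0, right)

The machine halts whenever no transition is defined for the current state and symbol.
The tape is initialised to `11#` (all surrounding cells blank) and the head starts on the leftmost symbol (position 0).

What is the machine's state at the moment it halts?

state=q0 head=0 tape=__[1]1#_   (q0,1)→(q2,_,left)
state=q2 head=-1 tape=_[_]_1#_   (q2,_)→(q4,1,left)
state=q4 head=-2 tape=[_]1_1#_   (q4,_)→(q1,0,right)
state=q1 head=-1 tape=0[1]_1#_   (q1,1)→(q1,1,right)
state=q1 head=0 tape=01[_]1#_   (q1,_)→(q2,_,left)
state=q2 head=-1 tape=0[1]_1#_   (q2,1)→(q1,#,right)
state=q1 head=0 tape=0#[_]1#_   (q1,_)→(q2,_,left)
state=q2 head=-1 tape=0[#]_1#_   (q2,#)→(q0,1,right)
state=q0 head=0 tape=01[_]1#_   (q0,_)→(q0,0,left)
state=q0 head=-1 tape=0[1]01#_   (q0,1)→(q2,_,left)
state=q2 head=-2 tape=[0]_01#_   (q2,0)→(q2,_,right)
state=q2 head=-1 tape=_[_]01#_   (q2,_)→(q4,1,left)
state=q4 head=-2 tape=[_]101#_   (q4,_)→(q1,0,right)
state=q1 head=-1 tape=0[1]01#_   (q1,1)→(q1,1,right)
state=q1 head=0 tape=01[0]1#_   (q1,0)→(q3,1,right)
state=q3 head=1 tape=011[1]#_   (q3,1)→(q4,_,right)
state=q4 head=2 tape=011_[#]_   (q4,#)→(q3,0,right)
state=q3 head=3 tape=011_0[_]
No transition is defined for (q3, _); M halts in state q3.

q3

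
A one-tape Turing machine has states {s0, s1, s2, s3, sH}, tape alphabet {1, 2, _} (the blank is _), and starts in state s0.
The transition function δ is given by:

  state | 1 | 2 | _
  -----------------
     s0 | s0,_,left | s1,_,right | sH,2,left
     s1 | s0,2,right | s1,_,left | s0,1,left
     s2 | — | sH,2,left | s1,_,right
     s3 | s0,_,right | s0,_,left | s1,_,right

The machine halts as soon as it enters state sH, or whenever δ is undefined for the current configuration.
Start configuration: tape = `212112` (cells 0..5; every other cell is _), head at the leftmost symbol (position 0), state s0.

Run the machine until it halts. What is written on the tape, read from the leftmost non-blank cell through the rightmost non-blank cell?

s0 | [2]12112   read 2 → write _, move right, go to s1
s1 | _[1]2112   read 1 → write 2, move right, go to s0
s0 | _2[2]112   read 2 → write _, move right, go to s1
s1 | _2_[1]12   read 1 → write 2, move right, go to s0
s0 | _2_2[1]2   read 1 → write _, move left, go to s0
s0 | _2_[2]_2   read 2 → write _, move right, go to s1
s1 | _2__[_]2   read _ → write 1, move left, go to s0
s0 | _2_[_]12   read _ → write 2, move left, go to sH
sH | _2[_]212
The non-blank tape span at halt is 2_212.

2_212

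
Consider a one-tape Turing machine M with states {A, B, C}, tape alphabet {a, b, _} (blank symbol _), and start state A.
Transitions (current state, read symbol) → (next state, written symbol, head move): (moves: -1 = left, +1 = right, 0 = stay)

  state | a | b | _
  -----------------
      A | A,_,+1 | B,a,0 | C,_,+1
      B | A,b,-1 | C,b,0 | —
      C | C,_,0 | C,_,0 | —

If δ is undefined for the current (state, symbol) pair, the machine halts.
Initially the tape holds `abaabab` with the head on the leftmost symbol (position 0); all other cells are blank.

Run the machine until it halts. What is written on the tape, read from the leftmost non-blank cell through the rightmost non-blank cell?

state=A head=0 tape=[a]baabab   (A,a)→(A,_,+1)
state=A head=1 tape=_[b]aabab   (A,b)→(B,a,0)
state=B head=1 tape=_[a]aabab   (B,a)→(A,b,-1)
state=A head=0 tape=[_]baabab   (A,_)→(C,_,+1)
state=C head=1 tape=_[b]aabab   (C,b)→(C,_,0)
state=C head=1 tape=_[_]aabab
The non-blank tape span at halt is aabab.

aabab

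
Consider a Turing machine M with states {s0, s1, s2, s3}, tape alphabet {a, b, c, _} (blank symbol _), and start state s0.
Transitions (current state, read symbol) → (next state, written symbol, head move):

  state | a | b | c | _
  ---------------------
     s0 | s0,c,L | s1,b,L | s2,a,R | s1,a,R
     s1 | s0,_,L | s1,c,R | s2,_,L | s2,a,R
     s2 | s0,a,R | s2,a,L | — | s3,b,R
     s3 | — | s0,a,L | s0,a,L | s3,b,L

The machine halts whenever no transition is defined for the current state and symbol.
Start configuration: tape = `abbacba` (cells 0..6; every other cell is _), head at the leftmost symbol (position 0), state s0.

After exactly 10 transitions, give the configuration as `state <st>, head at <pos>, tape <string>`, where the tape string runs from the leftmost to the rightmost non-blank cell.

s0 | _[a]bbacba   read a → write c, move L, go to s0
s0 | [_]cbbacba   read _ → write a, move R, go to s1
s1 | a[c]bbacba   read c → write _, move L, go to s2
s2 | [a]_bbacba   read a → write a, move R, go to s0
s0 | a[_]bbacba   read _ → write a, move R, go to s1
s1 | aa[b]bacba   read b → write c, move R, go to s1
s1 | aac[b]acba   read b → write c, move R, go to s1
s1 | aacc[a]cba   read a → write _, move L, go to s0
s0 | aac[c]_cba   read c → write a, move R, go to s2
s2 | aaca[_]cba   read _ → write b, move R, go to s3
s3 | aacab[c]ba
After 10 steps: state s3, head at 4, tape aacabcba.

state s3, head at 4, tape aacabcba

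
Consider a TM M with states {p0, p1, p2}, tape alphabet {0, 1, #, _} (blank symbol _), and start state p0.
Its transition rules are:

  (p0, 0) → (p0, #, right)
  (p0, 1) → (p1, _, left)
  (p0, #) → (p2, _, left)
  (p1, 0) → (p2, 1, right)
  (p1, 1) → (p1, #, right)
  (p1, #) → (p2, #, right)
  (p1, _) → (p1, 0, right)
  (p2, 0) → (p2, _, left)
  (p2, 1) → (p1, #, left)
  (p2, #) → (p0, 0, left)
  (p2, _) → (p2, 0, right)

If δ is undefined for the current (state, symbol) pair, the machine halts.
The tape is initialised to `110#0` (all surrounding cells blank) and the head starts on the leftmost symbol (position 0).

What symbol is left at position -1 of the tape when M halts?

state=p0 head=0 tape=_[1]10#0   (p0,1)→(p1,_,left)
state=p1 head=-1 tape=[_]_10#0   (p1,_)→(p1,0,right)
state=p1 head=0 tape=0[_]10#0   (p1,_)→(p1,0,right)
state=p1 head=1 tape=00[1]0#0   (p1,1)→(p1,#,right)
state=p1 head=2 tape=00#[0]#0   (p1,0)→(p2,1,right)
state=p2 head=3 tape=00#1[#]0   (p2,#)→(p0,0,left)
state=p0 head=2 tape=00#[1]00   (p0,1)→(p1,_,left)
state=p1 head=1 tape=00[#]_00   (p1,#)→(p2,#,right)
state=p2 head=2 tape=00#[_]00   (p2,_)→(p2,0,right)
state=p2 head=3 tape=00#0[0]0   (p2,0)→(p2,_,left)
state=p2 head=2 tape=00#[0]_0   (p2,0)→(p2,_,left)
state=p2 head=1 tape=00[#]__0   (p2,#)→(p0,0,left)
state=p0 head=0 tape=0[0]0__0   (p0,0)→(p0,#,right)
state=p0 head=1 tape=0#[0]__0   (p0,0)→(p0,#,right)
state=p0 head=2 tape=0##[_]_0
Cell -1 holds 0 when M halts.

0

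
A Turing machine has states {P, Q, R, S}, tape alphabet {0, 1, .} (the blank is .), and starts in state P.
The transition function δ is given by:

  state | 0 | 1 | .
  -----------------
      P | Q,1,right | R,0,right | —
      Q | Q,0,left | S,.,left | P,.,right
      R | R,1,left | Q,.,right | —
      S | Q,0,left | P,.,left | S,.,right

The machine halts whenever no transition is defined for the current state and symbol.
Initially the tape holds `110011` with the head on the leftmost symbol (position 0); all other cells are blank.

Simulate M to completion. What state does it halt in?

P

P | [1]10011   read 1 → write 0, move right, go to R
R | 0[1]0011   read 1 → write ., move right, go to Q
Q | 0.[0]011   read 0 → write 0, move left, go to Q
Q | 0[.]0011   read . → write ., move right, go to P
P | 0.[0]011   read 0 → write 1, move right, go to Q
Q | 0.1[0]11   read 0 → write 0, move left, go to Q
Q | 0.[1]011   read 1 → write ., move left, go to S
S | 0[.].011   read . → write ., move right, go to S
S | 0.[.]011   read . → write ., move right, go to S
S | 0..[0]11   read 0 → write 0, move left, go to Q
Q | 0.[.]011   read . → write ., move right, go to P
P | 0..[0]11   read 0 → write 1, move right, go to Q
Q | 0..1[1]1   read 1 → write ., move left, go to S
S | 0..[1].1   read 1 → write ., move left, go to P
P | 0.[.]..1
No transition is defined for (P, .); M halts in state P.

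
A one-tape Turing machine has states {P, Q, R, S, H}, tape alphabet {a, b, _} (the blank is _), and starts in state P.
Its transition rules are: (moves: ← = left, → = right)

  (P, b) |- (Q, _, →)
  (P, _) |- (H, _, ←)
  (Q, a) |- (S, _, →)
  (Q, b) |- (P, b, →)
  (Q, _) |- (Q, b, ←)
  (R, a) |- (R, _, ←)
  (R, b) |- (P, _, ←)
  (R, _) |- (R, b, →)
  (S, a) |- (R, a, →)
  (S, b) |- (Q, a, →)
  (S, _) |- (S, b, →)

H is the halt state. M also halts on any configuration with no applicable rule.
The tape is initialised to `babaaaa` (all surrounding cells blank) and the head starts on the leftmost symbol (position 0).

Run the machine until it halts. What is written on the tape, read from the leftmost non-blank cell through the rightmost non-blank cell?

P | [b]abaaaa   read b → write _, move →, go to Q
Q | _[a]baaaa   read a → write _, move →, go to S
S | __[b]aaaa   read b → write a, move →, go to Q
Q | __a[a]aaa   read a → write _, move →, go to S
S | __a_[a]aa   read a → write a, move →, go to R
R | __a_a[a]a   read a → write _, move ←, go to R
R | __a_[a]_a   read a → write _, move ←, go to R
R | __a[_]__a   read _ → write b, move →, go to R
R | __ab[_]_a   read _ → write b, move →, go to R
R | __abb[_]a   read _ → write b, move →, go to R
R | __abbb[a]   read a → write _, move ←, go to R
R | __abb[b]_   read b → write _, move ←, go to P
P | __ab[b]__   read b → write _, move →, go to Q
Q | __ab_[_]_   read _ → write b, move ←, go to Q
Q | __ab[_]b_   read _ → write b, move ←, go to Q
Q | __a[b]bb_   read b → write b, move →, go to P
P | __ab[b]b_   read b → write _, move →, go to Q
Q | __ab_[b]_   read b → write b, move →, go to P
P | __ab_b[_]   read _ → write _, move ←, go to H
H | __ab_[b]_
The non-blank tape span at halt is ab_b.

ab_b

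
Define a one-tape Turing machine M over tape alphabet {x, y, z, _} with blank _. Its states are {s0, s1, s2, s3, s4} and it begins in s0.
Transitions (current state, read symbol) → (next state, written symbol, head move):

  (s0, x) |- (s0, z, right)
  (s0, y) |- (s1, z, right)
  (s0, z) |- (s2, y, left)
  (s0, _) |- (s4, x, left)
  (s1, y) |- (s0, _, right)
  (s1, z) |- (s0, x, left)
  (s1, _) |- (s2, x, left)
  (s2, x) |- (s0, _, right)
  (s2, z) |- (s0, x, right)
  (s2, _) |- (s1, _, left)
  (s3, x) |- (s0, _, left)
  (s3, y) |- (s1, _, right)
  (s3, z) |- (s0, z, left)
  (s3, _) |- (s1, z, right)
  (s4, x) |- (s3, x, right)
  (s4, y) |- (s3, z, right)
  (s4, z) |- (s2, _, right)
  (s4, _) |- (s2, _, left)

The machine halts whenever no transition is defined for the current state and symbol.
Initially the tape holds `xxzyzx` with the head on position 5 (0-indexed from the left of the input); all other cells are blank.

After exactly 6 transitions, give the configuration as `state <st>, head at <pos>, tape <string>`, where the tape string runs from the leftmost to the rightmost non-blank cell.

state s2, head at 5, tape xxzyz__x

state=s0 head=5 tape=xxzyz[x]__   (s0,x)→(s0,z,right)
state=s0 head=6 tape=xxzyzz[_]_   (s0,_)→(s4,x,left)
state=s4 head=5 tape=xxzyz[z]x_   (s4,z)→(s2,_,right)
state=s2 head=6 tape=xxzyz_[x]_   (s2,x)→(s0,_,right)
state=s0 head=7 tape=xxzyz__[_]   (s0,_)→(s4,x,left)
state=s4 head=6 tape=xxzyz_[_]x   (s4,_)→(s2,_,left)
state=s2 head=5 tape=xxzyz[_]_x
After 6 steps: state s2, head at 5, tape xxzyz__x.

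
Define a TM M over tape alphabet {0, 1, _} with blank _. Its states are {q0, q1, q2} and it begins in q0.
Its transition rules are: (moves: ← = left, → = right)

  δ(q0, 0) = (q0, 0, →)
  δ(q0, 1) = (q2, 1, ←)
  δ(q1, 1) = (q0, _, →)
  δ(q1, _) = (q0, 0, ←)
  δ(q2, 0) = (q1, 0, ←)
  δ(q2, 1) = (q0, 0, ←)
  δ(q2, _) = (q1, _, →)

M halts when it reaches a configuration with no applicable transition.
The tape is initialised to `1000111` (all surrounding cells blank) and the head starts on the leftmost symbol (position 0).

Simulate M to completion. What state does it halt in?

q1

state=q0 head=0 tape=_[1]000111   (q0,1)→(q2,1,←)
state=q2 head=-1 tape=[_]1000111   (q2,_)→(q1,_,→)
state=q1 head=0 tape=_[1]000111   (q1,1)→(q0,_,→)
state=q0 head=1 tape=__[0]00111   (q0,0)→(q0,0,→)
state=q0 head=2 tape=__0[0]0111   (q0,0)→(q0,0,→)
state=q0 head=3 tape=__00[0]111   (q0,0)→(q0,0,→)
state=q0 head=4 tape=__000[1]11   (q0,1)→(q2,1,←)
state=q2 head=3 tape=__00[0]111   (q2,0)→(q1,0,←)
state=q1 head=2 tape=__0[0]0111
No transition is defined for (q1, 0); M halts in state q1.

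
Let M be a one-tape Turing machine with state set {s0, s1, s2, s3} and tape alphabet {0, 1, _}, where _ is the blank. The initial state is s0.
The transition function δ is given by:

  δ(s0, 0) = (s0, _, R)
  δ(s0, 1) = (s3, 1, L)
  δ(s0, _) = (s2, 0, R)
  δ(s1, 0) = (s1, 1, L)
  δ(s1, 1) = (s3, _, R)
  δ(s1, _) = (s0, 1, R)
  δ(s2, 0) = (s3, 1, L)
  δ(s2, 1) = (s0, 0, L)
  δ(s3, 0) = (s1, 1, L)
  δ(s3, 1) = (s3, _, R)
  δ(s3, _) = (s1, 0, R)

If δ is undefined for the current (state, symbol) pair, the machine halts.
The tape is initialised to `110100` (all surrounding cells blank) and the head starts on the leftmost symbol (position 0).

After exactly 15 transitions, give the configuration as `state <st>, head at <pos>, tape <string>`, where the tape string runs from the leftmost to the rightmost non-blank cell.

state s3, head at 5, tape 0_____0

state=s0 head=0 tape=_[1]10100   (s0,1)→(s3,1,L)
state=s3 head=-1 tape=[_]110100   (s3,_)→(s1,0,R)
state=s1 head=0 tape=0[1]10100   (s1,1)→(s3,_,R)
state=s3 head=1 tape=0_[1]0100   (s3,1)→(s3,_,R)
state=s3 head=2 tape=0__[0]100   (s3,0)→(s1,1,L)
state=s1 head=1 tape=0_[_]1100   (s1,_)→(s0,1,R)
state=s0 head=2 tape=0_1[1]100   (s0,1)→(s3,1,L)
state=s3 head=1 tape=0_[1]1100   (s3,1)→(s3,_,R)
state=s3 head=2 tape=0__[1]100   (s3,1)→(s3,_,R)
state=s3 head=3 tape=0___[1]00   (s3,1)→(s3,_,R)
state=s3 head=4 tape=0____[0]0   (s3,0)→(s1,1,L)
state=s1 head=3 tape=0___[_]10   (s1,_)→(s0,1,R)
state=s0 head=4 tape=0___1[1]0   (s0,1)→(s3,1,L)
state=s3 head=3 tape=0___[1]10   (s3,1)→(s3,_,R)
state=s3 head=4 tape=0____[1]0   (s3,1)→(s3,_,R)
state=s3 head=5 tape=0_____[0]
After 15 steps: state s3, head at 5, tape 0_____0.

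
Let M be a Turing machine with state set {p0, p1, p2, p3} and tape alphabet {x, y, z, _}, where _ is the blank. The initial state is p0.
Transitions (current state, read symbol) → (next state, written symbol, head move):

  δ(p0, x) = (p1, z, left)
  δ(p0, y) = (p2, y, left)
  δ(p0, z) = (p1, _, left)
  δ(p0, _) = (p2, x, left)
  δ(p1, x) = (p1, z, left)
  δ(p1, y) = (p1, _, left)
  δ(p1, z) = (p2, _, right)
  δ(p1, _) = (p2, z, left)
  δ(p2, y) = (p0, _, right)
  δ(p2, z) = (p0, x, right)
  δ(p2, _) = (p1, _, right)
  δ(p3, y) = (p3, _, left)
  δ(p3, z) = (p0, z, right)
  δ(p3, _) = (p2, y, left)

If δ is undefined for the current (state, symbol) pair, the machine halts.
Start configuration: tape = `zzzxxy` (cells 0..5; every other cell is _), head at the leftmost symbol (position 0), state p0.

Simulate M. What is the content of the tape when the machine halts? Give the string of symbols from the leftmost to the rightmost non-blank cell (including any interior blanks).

state=p0 head=0 tape=__[z]zzxxy   (p0,z)→(p1,_,left)
state=p1 head=-1 tape=_[_]_zzxxy   (p1,_)→(p2,z,left)
state=p2 head=-2 tape=[_]z_zzxxy   (p2,_)→(p1,_,right)
state=p1 head=-1 tape=_[z]_zzxxy   (p1,z)→(p2,_,right)
state=p2 head=0 tape=__[_]zzxxy   (p2,_)→(p1,_,right)
state=p1 head=1 tape=___[z]zxxy   (p1,z)→(p2,_,right)
state=p2 head=2 tape=____[z]xxy   (p2,z)→(p0,x,right)
state=p0 head=3 tape=____x[x]xy   (p0,x)→(p1,z,left)
state=p1 head=2 tape=____[x]zxy   (p1,x)→(p1,z,left)
state=p1 head=1 tape=___[_]zzxy   (p1,_)→(p2,z,left)
state=p2 head=0 tape=__[_]zzzxy   (p2,_)→(p1,_,right)
state=p1 head=1 tape=___[z]zzxy   (p1,z)→(p2,_,right)
state=p2 head=2 tape=____[z]zxy   (p2,z)→(p0,x,right)
state=p0 head=3 tape=____x[z]xy   (p0,z)→(p1,_,left)
state=p1 head=2 tape=____[x]_xy   (p1,x)→(p1,z,left)
state=p1 head=1 tape=___[_]z_xy   (p1,_)→(p2,z,left)
state=p2 head=0 tape=__[_]zz_xy   (p2,_)→(p1,_,right)
state=p1 head=1 tape=___[z]z_xy   (p1,z)→(p2,_,right)
state=p2 head=2 tape=____[z]_xy   (p2,z)→(p0,x,right)
state=p0 head=3 tape=____x[_]xy   (p0,_)→(p2,x,left)
state=p2 head=2 tape=____[x]xxy
The non-blank tape span at halt is xxxy.

xxxy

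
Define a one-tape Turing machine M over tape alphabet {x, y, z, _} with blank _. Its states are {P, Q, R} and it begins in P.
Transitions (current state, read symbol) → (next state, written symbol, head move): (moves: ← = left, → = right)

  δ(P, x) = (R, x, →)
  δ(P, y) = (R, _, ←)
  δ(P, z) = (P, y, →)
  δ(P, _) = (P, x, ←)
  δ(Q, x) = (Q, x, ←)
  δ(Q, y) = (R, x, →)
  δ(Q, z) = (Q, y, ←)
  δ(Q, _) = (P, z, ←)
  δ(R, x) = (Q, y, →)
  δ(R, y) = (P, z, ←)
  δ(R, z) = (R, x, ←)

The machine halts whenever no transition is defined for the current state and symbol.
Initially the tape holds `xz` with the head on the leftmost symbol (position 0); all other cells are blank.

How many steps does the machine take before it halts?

state=P head=0 tape=_[x]z_   (P,x)→(R,x,→)
state=R head=1 tape=_x[z]_   (R,z)→(R,x,←)
state=R head=0 tape=_[x]x_   (R,x)→(Q,y,→)
state=Q head=1 tape=_y[x]_   (Q,x)→(Q,x,←)
state=Q head=0 tape=_[y]x_   (Q,y)→(R,x,→)
state=R head=1 tape=_x[x]_   (R,x)→(Q,y,→)
state=Q head=2 tape=_xy[_]   (Q,_)→(P,z,←)
state=P head=1 tape=_x[y]z   (P,y)→(R,_,←)
state=R head=0 tape=_[x]_z   (R,x)→(Q,y,→)
state=Q head=1 tape=_y[_]z   (Q,_)→(P,z,←)
state=P head=0 tape=_[y]zz   (P,y)→(R,_,←)
state=R head=-1 tape=[_]_zz
M halts after 11 transitions.

11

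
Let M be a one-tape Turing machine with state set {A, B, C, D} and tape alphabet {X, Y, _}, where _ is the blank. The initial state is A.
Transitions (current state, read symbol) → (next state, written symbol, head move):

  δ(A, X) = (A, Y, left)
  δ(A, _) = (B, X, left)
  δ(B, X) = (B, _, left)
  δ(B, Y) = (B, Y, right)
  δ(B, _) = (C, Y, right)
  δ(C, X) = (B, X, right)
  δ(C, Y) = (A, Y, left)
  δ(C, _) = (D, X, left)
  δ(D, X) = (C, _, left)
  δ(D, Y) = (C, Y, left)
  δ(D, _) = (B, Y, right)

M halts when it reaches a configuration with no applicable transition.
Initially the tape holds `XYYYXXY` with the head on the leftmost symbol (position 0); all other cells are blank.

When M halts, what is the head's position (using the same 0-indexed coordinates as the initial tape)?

state=A head=0 tape=__[X]YYYXXY__   (A,X)→(A,Y,left)
state=A head=-1 tape=_[_]YYYYXXY__   (A,_)→(B,X,left)
state=B head=-2 tape=[_]XYYYYXXY__   (B,_)→(C,Y,right)
state=C head=-1 tape=Y[X]YYYYXXY__   (C,X)→(B,X,right)
state=B head=0 tape=YX[Y]YYYXXY__   (B,Y)→(B,Y,right)
state=B head=1 tape=YXY[Y]YYXXY__   (B,Y)→(B,Y,right)
state=B head=2 tape=YXYY[Y]YXXY__   (B,Y)→(B,Y,right)
state=B head=3 tape=YXYYY[Y]XXY__   (B,Y)→(B,Y,right)
state=B head=4 tape=YXYYYY[X]XY__   (B,X)→(B,_,left)
state=B head=3 tape=YXYYY[Y]_XY__   (B,Y)→(B,Y,right)
state=B head=4 tape=YXYYYY[_]XY__   (B,_)→(C,Y,right)
state=C head=5 tape=YXYYYYY[X]Y__   (C,X)→(B,X,right)
state=B head=6 tape=YXYYYYYX[Y]__   (B,Y)→(B,Y,right)
state=B head=7 tape=YXYYYYYXY[_]_   (B,_)→(C,Y,right)
state=C head=8 tape=YXYYYYYXYY[_]   (C,_)→(D,X,left)
state=D head=7 tape=YXYYYYYXY[Y]X   (D,Y)→(C,Y,left)
state=C head=6 tape=YXYYYYYX[Y]YX   (C,Y)→(A,Y,left)
state=A head=5 tape=YXYYYYY[X]YYX   (A,X)→(A,Y,left)
state=A head=4 tape=YXYYYY[Y]YYYX
At halt the head is at cell 4.

4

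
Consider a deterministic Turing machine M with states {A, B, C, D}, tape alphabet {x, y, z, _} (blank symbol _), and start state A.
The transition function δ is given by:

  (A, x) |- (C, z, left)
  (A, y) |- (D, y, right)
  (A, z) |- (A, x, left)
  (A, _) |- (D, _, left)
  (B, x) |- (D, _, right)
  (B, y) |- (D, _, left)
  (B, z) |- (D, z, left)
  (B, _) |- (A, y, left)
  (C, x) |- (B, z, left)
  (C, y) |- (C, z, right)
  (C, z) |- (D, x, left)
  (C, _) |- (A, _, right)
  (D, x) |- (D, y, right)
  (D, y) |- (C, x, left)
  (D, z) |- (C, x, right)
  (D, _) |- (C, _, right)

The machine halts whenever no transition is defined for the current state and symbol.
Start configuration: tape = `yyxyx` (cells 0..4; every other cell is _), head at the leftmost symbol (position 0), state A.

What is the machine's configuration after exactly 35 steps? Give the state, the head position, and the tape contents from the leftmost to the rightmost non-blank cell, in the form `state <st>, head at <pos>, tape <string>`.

state A, head at -1, tape xzzzzx

A | ___[y]yxyx   read y → write y, move right, go to D
D | ___y[y]xyx   read y → write x, move left, go to C
C | ___[y]xxyx   read y → write z, move right, go to C
C | ___z[x]xyx   read x → write z, move left, go to B
B | ___[z]zxyx   read z → write z, move left, go to D
D | __[_]zzxyx   read _ → write _, move right, go to C
C | ___[z]zxyx   read z → write x, move left, go to D
D | __[_]xzxyx   read _ → write _, move right, go to C
C | ___[x]zxyx   read x → write z, move left, go to B
B | __[_]zzxyx   read _ → write y, move left, go to A
A | _[_]yzzxyx   read _ → write _, move left, go to D
D | [_]_yzzxyx   read _ → write _, move right, go to C
C | _[_]yzzxyx   read _ → write _, move right, go to A
A | __[y]zzxyx   read y → write y, move right, go to D
D | __y[z]zxyx   read z → write x, move right, go to C
C | __yx[z]xyx   read z → write x, move left, go to D
D | __y[x]xxyx   read x → write y, move right, go to D
D | __yy[x]xyx   read x → write y, move right, go to D
D | __yyy[x]yx   read x → write y, move right, go to D
D | __yyyy[y]x   read y → write x, move left, go to C
C | __yyy[y]xx   read y → write z, move right, go to C
C | __yyyz[x]x   read x → write z, move left, go to B
B | __yyy[z]zx   read z → write z, move left, go to D
D | __yy[y]zzx   read y → write x, move left, go to C
C | __y[y]xzzx   read y → write z, move right, go to C
C | __yz[x]zzx   read x → write z, move left, go to B
B | __y[z]zzzx   read z → write z, move left, go to D
D | __[y]zzzzx   read y → write x, move left, go to C
C | _[_]xzzzzx   read _ → write _, move right, go to A
A | __[x]zzzzx   read x → write z, move left, go to C
C | _[_]zzzzzx   read _ → write _, move right, go to A
A | __[z]zzzzx   read z → write x, move left, go to A
A | _[_]xzzzzx   read _ → write _, move left, go to D
D | [_]_xzzzzx   read _ → write _, move right, go to C
C | _[_]xzzzzx   read _ → write _, move right, go to A
A | __[x]zzzzx
After 35 steps: state A, head at -1, tape xzzzzx.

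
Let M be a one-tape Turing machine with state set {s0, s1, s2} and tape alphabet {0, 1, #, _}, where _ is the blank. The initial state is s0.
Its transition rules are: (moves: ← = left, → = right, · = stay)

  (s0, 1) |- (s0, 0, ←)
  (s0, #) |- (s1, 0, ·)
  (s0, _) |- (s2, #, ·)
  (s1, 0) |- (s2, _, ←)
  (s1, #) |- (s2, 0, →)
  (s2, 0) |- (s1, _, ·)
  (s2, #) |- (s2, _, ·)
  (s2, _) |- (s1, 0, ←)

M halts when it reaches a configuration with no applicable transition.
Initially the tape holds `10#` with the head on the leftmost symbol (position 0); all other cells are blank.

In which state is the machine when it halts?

s1

state=s0 head=0 tape=__[1]0#   (s0,1)→(s0,0,←)
state=s0 head=-1 tape=_[_]00#   (s0,_)→(s2,#,·)
state=s2 head=-1 tape=_[#]00#   (s2,#)→(s2,_,·)
state=s2 head=-1 tape=_[_]00#   (s2,_)→(s1,0,←)
state=s1 head=-2 tape=[_]000#
No transition is defined for (s1, _); M halts in state s1.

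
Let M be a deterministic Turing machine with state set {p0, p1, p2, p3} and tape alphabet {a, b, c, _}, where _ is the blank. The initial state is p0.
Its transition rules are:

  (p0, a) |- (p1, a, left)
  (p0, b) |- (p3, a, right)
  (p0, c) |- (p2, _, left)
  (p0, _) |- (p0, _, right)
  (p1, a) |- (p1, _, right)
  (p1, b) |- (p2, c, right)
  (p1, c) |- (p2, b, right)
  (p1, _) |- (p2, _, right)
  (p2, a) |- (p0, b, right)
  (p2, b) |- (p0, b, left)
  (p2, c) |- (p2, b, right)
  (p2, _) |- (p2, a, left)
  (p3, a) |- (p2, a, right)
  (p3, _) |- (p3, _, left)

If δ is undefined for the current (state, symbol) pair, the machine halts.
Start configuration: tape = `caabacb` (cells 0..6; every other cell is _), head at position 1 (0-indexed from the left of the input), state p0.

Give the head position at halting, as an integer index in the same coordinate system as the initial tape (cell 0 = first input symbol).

p0 | c[a]abacb   read a → write a, move left, go to p1
p1 | [c]aabacb   read c → write b, move right, go to p2
p2 | b[a]abacb   read a → write b, move right, go to p0
p0 | bb[a]bacb   read a → write a, move left, go to p1
p1 | b[b]abacb   read b → write c, move right, go to p2
p2 | bc[a]bacb   read a → write b, move right, go to p0
p0 | bcb[b]acb   read b → write a, move right, go to p3
p3 | bcba[a]cb   read a → write a, move right, go to p2
p2 | bcbaa[c]b   read c → write b, move right, go to p2
p2 | bcbaab[b]   read b → write b, move left, go to p0
p0 | bcbaa[b]b   read b → write a, move right, go to p3
p3 | bcbaaa[b]
At halt the head is at cell 6.

6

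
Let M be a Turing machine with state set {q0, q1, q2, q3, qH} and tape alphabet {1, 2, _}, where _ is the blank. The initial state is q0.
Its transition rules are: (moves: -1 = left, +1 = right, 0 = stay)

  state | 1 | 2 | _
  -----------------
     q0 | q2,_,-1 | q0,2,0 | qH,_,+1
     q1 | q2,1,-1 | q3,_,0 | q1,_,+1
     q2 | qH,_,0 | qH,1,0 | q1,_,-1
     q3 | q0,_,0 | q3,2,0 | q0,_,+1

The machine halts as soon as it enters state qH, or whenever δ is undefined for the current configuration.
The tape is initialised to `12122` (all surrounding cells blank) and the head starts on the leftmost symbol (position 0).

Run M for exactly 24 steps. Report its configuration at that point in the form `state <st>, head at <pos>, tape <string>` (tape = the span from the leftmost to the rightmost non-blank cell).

state q0, head at 4, tape 2

state=q0 head=0 tape=__[1]2122   (q0,1)→(q2,_,-1)
state=q2 head=-1 tape=_[_]_2122   (q2,_)→(q1,_,-1)
state=q1 head=-2 tape=[_]__2122   (q1,_)→(q1,_,+1)
state=q1 head=-1 tape=_[_]_2122   (q1,_)→(q1,_,+1)
state=q1 head=0 tape=__[_]2122   (q1,_)→(q1,_,+1)
state=q1 head=1 tape=___[2]122   (q1,2)→(q3,_,0)
state=q3 head=1 tape=___[_]122   (q3,_)→(q0,_,+1)
state=q0 head=2 tape=____[1]22   (q0,1)→(q2,_,-1)
state=q2 head=1 tape=___[_]_22   (q2,_)→(q1,_,-1)
state=q1 head=0 tape=__[_]__22   (q1,_)→(q1,_,+1)
state=q1 head=1 tape=___[_]_22   (q1,_)→(q1,_,+1)
state=q1 head=2 tape=____[_]22   (q1,_)→(q1,_,+1)
state=q1 head=3 tape=_____[2]2   (q1,2)→(q3,_,0)
state=q3 head=3 tape=_____[_]2   (q3,_)→(q0,_,+1)
state=q0 head=4 tape=______[2]   (q0,2)→(q0,2,0)
state=q0 head=4 tape=______[2]   (q0,2)→(q0,2,0)
state=q0 head=4 tape=______[2]   (q0,2)→(q0,2,0)
state=q0 head=4 tape=______[2]   (q0,2)→(q0,2,0)
state=q0 head=4 tape=______[2]   (q0,2)→(q0,2,0)
state=q0 head=4 tape=______[2]   (q0,2)→(q0,2,0)
state=q0 head=4 tape=______[2]   (q0,2)→(q0,2,0)
state=q0 head=4 tape=______[2]   (q0,2)→(q0,2,0)
state=q0 head=4 tape=______[2]   (q0,2)→(q0,2,0)
state=q0 head=4 tape=______[2]   (q0,2)→(q0,2,0)
state=q0 head=4 tape=______[2]
After 24 steps: state q0, head at 4, tape 2.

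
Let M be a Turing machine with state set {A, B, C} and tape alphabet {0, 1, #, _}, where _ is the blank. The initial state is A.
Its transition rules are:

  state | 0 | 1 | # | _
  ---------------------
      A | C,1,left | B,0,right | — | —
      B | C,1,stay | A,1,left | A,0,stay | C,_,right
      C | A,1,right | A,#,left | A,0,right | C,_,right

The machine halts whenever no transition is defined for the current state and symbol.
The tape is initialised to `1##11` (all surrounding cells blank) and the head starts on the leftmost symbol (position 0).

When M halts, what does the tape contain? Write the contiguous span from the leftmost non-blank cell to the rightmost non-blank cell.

#1111

A | _[1]##11   read 1 → write 0, move right, go to B
B | _0[#]#11   read # → write 0, move stay, go to A
A | _0[0]#11   read 0 → write 1, move left, go to C
C | _[0]1#11   read 0 → write 1, move right, go to A
A | _1[1]#11   read 1 → write 0, move right, go to B
B | _10[#]11   read # → write 0, move stay, go to A
A | _10[0]11   read 0 → write 1, move left, go to C
C | _1[0]111   read 0 → write 1, move right, go to A
A | _11[1]11   read 1 → write 0, move right, go to B
B | _110[1]1   read 1 → write 1, move left, go to A
A | _11[0]11   read 0 → write 1, move left, go to C
C | _1[1]111   read 1 → write #, move left, go to A
A | _[1]#111   read 1 → write 0, move right, go to B
B | _0[#]111   read # → write 0, move stay, go to A
A | _0[0]111   read 0 → write 1, move left, go to C
C | _[0]1111   read 0 → write 1, move right, go to A
A | _1[1]111   read 1 → write 0, move right, go to B
B | _10[1]11   read 1 → write 1, move left, go to A
A | _1[0]111   read 0 → write 1, move left, go to C
C | _[1]1111   read 1 → write #, move left, go to A
A | [_]#1111
The non-blank tape span at halt is #1111.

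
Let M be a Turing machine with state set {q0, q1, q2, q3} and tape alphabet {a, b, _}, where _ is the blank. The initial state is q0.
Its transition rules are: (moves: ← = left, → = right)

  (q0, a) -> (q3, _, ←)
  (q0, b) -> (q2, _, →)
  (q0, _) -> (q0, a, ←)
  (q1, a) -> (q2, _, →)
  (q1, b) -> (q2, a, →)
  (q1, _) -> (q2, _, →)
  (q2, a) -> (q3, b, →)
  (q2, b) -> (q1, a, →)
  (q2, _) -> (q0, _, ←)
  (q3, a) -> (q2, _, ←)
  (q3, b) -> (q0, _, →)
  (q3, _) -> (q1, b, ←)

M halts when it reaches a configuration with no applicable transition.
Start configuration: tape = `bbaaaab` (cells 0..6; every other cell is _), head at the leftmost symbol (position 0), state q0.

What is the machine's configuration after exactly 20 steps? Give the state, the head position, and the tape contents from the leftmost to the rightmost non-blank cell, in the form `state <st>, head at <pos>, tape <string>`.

q0 | [b]baaaab__   read b → write _, move →, go to q2
q2 | _[b]aaaab__   read b → write a, move →, go to q1
q1 | _a[a]aaab__   read a → write _, move →, go to q2
q2 | _a_[a]aab__   read a → write b, move →, go to q3
q3 | _a_b[a]ab__   read a → write _, move ←, go to q2
q2 | _a_[b]_ab__   read b → write a, move →, go to q1
q1 | _a_a[_]ab__   read _ → write _, move →, go to q2
q2 | _a_a_[a]b__   read a → write b, move →, go to q3
q3 | _a_a_b[b]__   read b → write _, move →, go to q0
q0 | _a_a_b_[_]_   read _ → write a, move ←, go to q0
q0 | _a_a_b[_]a_   read _ → write a, move ←, go to q0
q0 | _a_a_[b]aa_   read b → write _, move →, go to q2
q2 | _a_a__[a]a_   read a → write b, move →, go to q3
q3 | _a_a__b[a]_   read a → write _, move ←, go to q2
q2 | _a_a__[b]__   read b → write a, move →, go to q1
q1 | _a_a__a[_]_   read _ → write _, move →, go to q2
q2 | _a_a__a_[_]   read _ → write _, move ←, go to q0
q0 | _a_a__a[_]_   read _ → write a, move ←, go to q0
q0 | _a_a__[a]a_   read a → write _, move ←, go to q3
q3 | _a_a_[_]_a_   read _ → write b, move ←, go to q1
q1 | _a_a[_]b_a_
After 20 steps: state q1, head at 4, tape a_a_b_a.

state q1, head at 4, tape a_a_b_a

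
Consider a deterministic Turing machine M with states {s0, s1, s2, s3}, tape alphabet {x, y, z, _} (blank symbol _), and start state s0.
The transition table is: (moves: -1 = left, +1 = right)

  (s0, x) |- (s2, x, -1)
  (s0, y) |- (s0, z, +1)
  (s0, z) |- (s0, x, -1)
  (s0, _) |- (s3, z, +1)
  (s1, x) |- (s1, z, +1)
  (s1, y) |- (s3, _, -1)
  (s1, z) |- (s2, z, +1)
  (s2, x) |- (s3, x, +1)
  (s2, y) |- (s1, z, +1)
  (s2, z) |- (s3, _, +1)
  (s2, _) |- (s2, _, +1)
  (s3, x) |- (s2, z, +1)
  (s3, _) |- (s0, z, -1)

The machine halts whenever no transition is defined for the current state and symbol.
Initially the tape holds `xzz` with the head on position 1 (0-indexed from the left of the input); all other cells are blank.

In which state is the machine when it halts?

s0 | _x[z]z_   read z → write x, move -1, go to s0
s0 | _[x]xz_   read x → write x, move -1, go to s2
s2 | [_]xxz_   read _ → write _, move +1, go to s2
s2 | _[x]xz_   read x → write x, move +1, go to s3
s3 | _x[x]z_   read x → write z, move +1, go to s2
s2 | _xz[z]_   read z → write _, move +1, go to s3
s3 | _xz_[_]   read _ → write z, move -1, go to s0
s0 | _xz[_]z   read _ → write z, move +1, go to s3
s3 | _xzz[z]
No transition is defined for (s3, z); M halts in state s3.

s3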